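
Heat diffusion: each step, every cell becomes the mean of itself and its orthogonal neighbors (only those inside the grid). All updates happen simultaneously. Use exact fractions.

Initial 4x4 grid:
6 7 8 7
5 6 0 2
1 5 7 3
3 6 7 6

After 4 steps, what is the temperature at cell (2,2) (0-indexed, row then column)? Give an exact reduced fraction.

Answer: 878489/180000

Derivation:
Step 1: cell (2,2) = 22/5
Step 2: cell (2,2) = 5
Step 3: cell (2,2) = 28379/6000
Step 4: cell (2,2) = 878489/180000
Full grid after step 4:
  37943/7200 376591/72000 1107733/216000 313741/64800
  21911/4500 99953/20000 868483/180000 516209/108000
  30961/6750 843599/180000 878489/180000 514153/108000
  58093/12960 1030187/216000 1065011/216000 65011/12960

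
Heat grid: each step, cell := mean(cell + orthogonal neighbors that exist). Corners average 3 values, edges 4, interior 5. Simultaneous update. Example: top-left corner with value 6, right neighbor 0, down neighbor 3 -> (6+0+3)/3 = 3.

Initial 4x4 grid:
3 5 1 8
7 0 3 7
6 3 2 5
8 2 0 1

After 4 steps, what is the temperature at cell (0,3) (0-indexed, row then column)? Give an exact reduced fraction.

Step 1: cell (0,3) = 16/3
Step 2: cell (0,3) = 46/9
Step 3: cell (0,3) = 1177/270
Step 4: cell (0,3) = 34051/8100
Full grid after step 4:
  4627/1200 138769/36000 416287/108000 34051/8100
  9109/2250 108503/30000 167567/45000 410437/108000
  26797/6750 326269/90000 15723/5000 119159/36000
  129769/32400 365527/108000 107009/36000 7627/2700

Answer: 34051/8100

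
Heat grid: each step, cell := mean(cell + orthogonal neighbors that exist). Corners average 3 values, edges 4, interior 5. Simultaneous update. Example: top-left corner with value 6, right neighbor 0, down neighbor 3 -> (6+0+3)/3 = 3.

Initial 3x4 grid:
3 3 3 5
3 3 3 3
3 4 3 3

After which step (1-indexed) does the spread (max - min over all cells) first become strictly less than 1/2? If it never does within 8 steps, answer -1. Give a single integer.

Step 1: max=11/3, min=3, spread=2/3
Step 2: max=32/9, min=3, spread=5/9
Step 3: max=365/108, min=1117/360, spread=299/1080
  -> spread < 1/2 first at step 3
Step 4: max=217177/64800, min=33647/10800, spread=3059/12960
Step 5: max=12842333/3888000, min=10191859/3240000, spread=3060511/19440000
Step 6: max=766995727/233280000, min=15358349/4860000, spread=1191799/9331200
Step 7: max=45763796693/13996800000, min=36964533079/11664000000, spread=7031784991/69984000000
Step 8: max=2738071154287/839808000000, min=2224576782011/699840000000, spread=342895079369/4199040000000

Answer: 3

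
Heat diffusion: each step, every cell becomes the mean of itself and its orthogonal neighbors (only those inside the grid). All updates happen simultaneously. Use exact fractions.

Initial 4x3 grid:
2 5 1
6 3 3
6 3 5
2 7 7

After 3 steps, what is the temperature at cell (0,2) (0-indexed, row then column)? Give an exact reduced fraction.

Step 1: cell (0,2) = 3
Step 2: cell (0,2) = 35/12
Step 3: cell (0,2) = 161/48
Full grid after step 3:
  1657/432 50311/14400 161/48
  14689/3600 23489/6000 187/50
  1791/400 27209/6000 1009/225
  1157/240 70351/14400 10853/2160

Answer: 161/48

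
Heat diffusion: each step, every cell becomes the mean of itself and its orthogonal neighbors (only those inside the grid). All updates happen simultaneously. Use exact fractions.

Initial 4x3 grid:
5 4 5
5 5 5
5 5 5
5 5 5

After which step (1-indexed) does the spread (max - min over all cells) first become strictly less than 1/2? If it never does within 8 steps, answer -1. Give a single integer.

Answer: 1

Derivation:
Step 1: max=5, min=14/3, spread=1/3
  -> spread < 1/2 first at step 1
Step 2: max=5, min=1133/240, spread=67/240
Step 3: max=5, min=10363/2160, spread=437/2160
Step 4: max=4991/1000, min=4162469/864000, spread=29951/172800
Step 5: max=16796/3375, min=37664179/7776000, spread=206761/1555200
Step 6: max=26834329/5400000, min=15095804429/3110400000, spread=14430763/124416000
Step 7: max=2142347273/432000000, min=908012258311/186624000000, spread=139854109/1492992000
Step 8: max=192548771023/38880000000, min=54564728109749/11197440000000, spread=7114543559/89579520000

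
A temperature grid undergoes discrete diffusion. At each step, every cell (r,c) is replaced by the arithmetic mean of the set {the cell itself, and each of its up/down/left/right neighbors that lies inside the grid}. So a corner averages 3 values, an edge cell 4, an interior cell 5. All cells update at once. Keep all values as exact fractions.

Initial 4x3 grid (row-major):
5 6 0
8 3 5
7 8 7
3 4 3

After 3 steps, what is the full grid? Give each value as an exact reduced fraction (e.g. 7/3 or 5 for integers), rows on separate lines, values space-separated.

After step 1:
  19/3 7/2 11/3
  23/4 6 15/4
  13/2 29/5 23/4
  14/3 9/2 14/3
After step 2:
  187/36 39/8 131/36
  295/48 124/25 115/24
  1363/240 571/100 599/120
  47/9 589/120 179/36
After step 3:
  2335/432 11201/2400 479/108
  39563/7200 10593/2000 1034/225
  40963/7200 31499/6000 18419/3600
  11383/2160 37463/7200 2677/540

Answer: 2335/432 11201/2400 479/108
39563/7200 10593/2000 1034/225
40963/7200 31499/6000 18419/3600
11383/2160 37463/7200 2677/540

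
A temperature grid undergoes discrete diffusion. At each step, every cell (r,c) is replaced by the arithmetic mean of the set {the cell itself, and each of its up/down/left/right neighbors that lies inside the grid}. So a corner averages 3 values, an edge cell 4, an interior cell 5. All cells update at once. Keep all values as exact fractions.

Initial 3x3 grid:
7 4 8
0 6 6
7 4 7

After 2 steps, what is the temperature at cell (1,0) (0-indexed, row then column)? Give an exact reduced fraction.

Answer: 49/12

Derivation:
Step 1: cell (1,0) = 5
Step 2: cell (1,0) = 49/12
Full grid after step 2:
  179/36 239/48 19/3
  49/12 28/5 269/48
  44/9 29/6 221/36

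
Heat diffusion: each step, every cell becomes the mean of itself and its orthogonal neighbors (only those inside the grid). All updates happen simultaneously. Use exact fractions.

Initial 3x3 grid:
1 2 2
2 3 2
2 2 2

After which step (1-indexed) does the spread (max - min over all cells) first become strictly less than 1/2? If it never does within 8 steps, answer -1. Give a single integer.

Answer: 2

Derivation:
Step 1: max=9/4, min=5/3, spread=7/12
Step 2: max=13/6, min=17/9, spread=5/18
  -> spread < 1/2 first at step 2
Step 3: max=767/360, min=262/135, spread=41/216
Step 4: max=45949/21600, min=32293/16200, spread=347/2592
Step 5: max=2726903/1296000, min=244237/121500, spread=2921/31104
Step 6: max=162836341/77760000, min=118281787/58320000, spread=24611/373248
Step 7: max=9719219327/4665600000, min=3563719357/1749600000, spread=207329/4478976
Step 8: max=581432199469/279936000000, min=429251356633/209952000000, spread=1746635/53747712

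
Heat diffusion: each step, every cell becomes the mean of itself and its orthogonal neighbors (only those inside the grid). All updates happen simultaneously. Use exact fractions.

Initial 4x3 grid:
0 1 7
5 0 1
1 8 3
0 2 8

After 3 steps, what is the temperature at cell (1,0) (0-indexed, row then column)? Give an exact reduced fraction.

Answer: 2683/1200

Derivation:
Step 1: cell (1,0) = 3/2
Step 2: cell (1,0) = 5/2
Step 3: cell (1,0) = 2683/1200
Full grid after step 3:
  41/18 1399/600 409/144
  2683/1200 5843/2000 7291/2400
  573/200 18299/6000 27953/7200
  1003/360 26153/7200 8273/2160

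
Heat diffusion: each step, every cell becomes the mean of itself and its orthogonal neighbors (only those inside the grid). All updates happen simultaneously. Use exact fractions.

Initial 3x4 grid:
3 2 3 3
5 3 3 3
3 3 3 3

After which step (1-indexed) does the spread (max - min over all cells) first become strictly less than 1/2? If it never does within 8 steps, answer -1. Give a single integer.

Answer: 3

Derivation:
Step 1: max=11/3, min=11/4, spread=11/12
Step 2: max=137/40, min=23/8, spread=11/20
Step 3: max=3611/1080, min=211/72, spread=223/540
  -> spread < 1/2 first at step 3
Step 4: max=211507/64800, min=31877/10800, spread=4049/12960
Step 5: max=12553193/3888000, min=961619/324000, spread=202753/777600
Step 6: max=745432207/233280000, min=14526559/4860000, spread=385259/1866240
Step 7: max=44432612813/13996800000, min=876176981/291600000, spread=95044709/559872000
Step 8: max=2651090610967/839808000000, min=52831966429/17496000000, spread=921249779/6718464000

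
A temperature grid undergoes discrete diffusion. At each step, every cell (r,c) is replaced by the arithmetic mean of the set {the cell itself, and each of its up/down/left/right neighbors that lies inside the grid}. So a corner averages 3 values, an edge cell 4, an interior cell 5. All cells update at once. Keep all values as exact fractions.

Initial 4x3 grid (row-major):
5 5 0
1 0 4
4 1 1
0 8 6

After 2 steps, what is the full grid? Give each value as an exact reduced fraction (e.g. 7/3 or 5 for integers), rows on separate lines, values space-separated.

Answer: 26/9 341/120 9/4
37/15 9/4 189/80
27/10 53/20 241/80
37/12 311/80 47/12

Derivation:
After step 1:
  11/3 5/2 3
  5/2 11/5 5/4
  3/2 14/5 3
  4 15/4 5
After step 2:
  26/9 341/120 9/4
  37/15 9/4 189/80
  27/10 53/20 241/80
  37/12 311/80 47/12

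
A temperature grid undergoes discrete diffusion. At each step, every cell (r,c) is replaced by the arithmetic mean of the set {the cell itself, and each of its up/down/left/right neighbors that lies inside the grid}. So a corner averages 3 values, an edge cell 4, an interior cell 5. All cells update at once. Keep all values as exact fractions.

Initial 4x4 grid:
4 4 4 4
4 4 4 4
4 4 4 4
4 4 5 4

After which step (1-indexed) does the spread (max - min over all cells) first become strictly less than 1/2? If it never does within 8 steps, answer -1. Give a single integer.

Answer: 1

Derivation:
Step 1: max=13/3, min=4, spread=1/3
  -> spread < 1/2 first at step 1
Step 2: max=511/120, min=4, spread=31/120
Step 3: max=4531/1080, min=4, spread=211/1080
Step 4: max=448843/108000, min=4, spread=16843/108000
Step 5: max=4026643/972000, min=36079/9000, spread=130111/972000
Step 6: max=120282367/29160000, min=2167159/540000, spread=3255781/29160000
Step 7: max=3599553691/874800000, min=2171107/540000, spread=82360351/874800000
Step 8: max=107727316891/26244000000, min=391306441/97200000, spread=2074577821/26244000000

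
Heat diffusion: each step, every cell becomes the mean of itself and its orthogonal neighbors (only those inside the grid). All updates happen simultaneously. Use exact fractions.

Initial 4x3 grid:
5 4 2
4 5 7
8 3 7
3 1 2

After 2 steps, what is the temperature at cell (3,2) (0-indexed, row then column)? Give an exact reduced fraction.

Step 1: cell (3,2) = 10/3
Step 2: cell (3,2) = 31/9
Full grid after step 2:
  83/18 259/60 163/36
  71/15 483/100 71/15
  47/10 209/50 68/15
  43/12 863/240 31/9

Answer: 31/9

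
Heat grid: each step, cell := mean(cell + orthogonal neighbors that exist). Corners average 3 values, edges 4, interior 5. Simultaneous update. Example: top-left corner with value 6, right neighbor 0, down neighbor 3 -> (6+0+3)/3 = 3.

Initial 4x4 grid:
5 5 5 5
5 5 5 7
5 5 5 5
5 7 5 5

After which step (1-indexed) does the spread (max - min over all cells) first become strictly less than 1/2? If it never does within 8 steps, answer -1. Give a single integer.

Answer: 3

Derivation:
Step 1: max=17/3, min=5, spread=2/3
Step 2: max=331/60, min=5, spread=31/60
Step 3: max=2911/540, min=5, spread=211/540
  -> spread < 1/2 first at step 3
Step 4: max=57743/10800, min=1141/225, spread=119/432
Step 5: max=319517/60000, min=17191/3375, spread=125093/540000
Step 6: max=12932449/2430000, min=230971/45000, spread=92003/486000
Step 7: max=77430857/14580000, min=1564853/303750, spread=2317913/14580000
Step 8: max=11605578757/2187000000, min=1885459357/364500000, spread=58564523/437400000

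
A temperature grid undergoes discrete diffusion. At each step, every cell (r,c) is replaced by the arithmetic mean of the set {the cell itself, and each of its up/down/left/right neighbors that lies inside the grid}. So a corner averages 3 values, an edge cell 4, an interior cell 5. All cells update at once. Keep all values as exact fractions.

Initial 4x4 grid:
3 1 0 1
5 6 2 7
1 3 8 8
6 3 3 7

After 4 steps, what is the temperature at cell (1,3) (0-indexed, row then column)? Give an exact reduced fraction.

Answer: 463583/108000

Derivation:
Step 1: cell (1,3) = 9/2
Step 2: cell (1,3) = 289/60
Step 3: cell (1,3) = 15209/3600
Step 4: cell (1,3) = 463583/108000
Full grid after step 4:
  2137/675 18509/6000 179659/54000 113639/32400
  61537/18000 13601/3750 347501/90000 463583/108000
  205313/54000 363763/90000 5891/1250 180713/36000
  126457/32400 467641/108000 176983/36000 1222/225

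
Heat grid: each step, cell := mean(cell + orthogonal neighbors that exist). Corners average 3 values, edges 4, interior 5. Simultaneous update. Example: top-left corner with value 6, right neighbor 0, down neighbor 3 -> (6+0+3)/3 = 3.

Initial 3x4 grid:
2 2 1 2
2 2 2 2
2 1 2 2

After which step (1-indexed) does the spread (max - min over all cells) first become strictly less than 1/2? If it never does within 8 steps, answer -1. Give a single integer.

Answer: 1

Derivation:
Step 1: max=2, min=5/3, spread=1/3
  -> spread < 1/2 first at step 1
Step 2: max=23/12, min=209/120, spread=7/40
Step 3: max=673/360, min=6473/3600, spread=257/3600
Step 4: max=2219/1200, min=97783/54000, spread=259/6750
Step 5: max=18601/10125, min=2947261/1620000, spread=3211/180000
Step 6: max=17804119/9720000, min=22145803/12150000, spread=437383/48600000
Step 7: max=355522957/194400000, min=5320160933/2916000000, spread=6341711/1458000000
Step 8: max=63946094789/34992000000, min=159676574561/87480000000, spread=125774941/58320000000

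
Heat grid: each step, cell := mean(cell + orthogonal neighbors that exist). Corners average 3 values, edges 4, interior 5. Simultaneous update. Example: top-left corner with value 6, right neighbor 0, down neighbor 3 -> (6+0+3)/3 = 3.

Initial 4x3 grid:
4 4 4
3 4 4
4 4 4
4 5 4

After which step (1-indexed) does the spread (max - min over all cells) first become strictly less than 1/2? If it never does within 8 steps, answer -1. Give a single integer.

Step 1: max=13/3, min=11/3, spread=2/3
Step 2: max=1027/240, min=449/120, spread=43/80
Step 3: max=9077/2160, min=4109/1080, spread=859/2160
  -> spread < 1/2 first at step 3
Step 4: max=107291/25920, min=25027/6480, spread=7183/25920
Step 5: max=6410929/1555200, min=754069/194400, spread=378377/1555200
Step 6: max=381947867/93312000, min=2848229/729000, spread=3474911/18662400
Step 7: max=22831181233/5598720000, min=1372448183/349920000, spread=174402061/1119744000
Step 8: max=1364529823187/335923200000, min=41339163491/10497600000, spread=1667063659/13436928000

Answer: 3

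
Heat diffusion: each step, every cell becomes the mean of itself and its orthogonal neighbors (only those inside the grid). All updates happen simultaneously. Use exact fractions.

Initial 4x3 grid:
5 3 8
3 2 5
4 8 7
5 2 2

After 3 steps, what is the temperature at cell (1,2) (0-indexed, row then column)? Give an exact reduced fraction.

Step 1: cell (1,2) = 11/2
Step 2: cell (1,2) = 77/15
Step 3: cell (1,2) = 17569/3600
Full grid after step 3:
  2233/540 3577/800 5281/1080
  14969/3600 1141/250 17569/3600
  15569/3600 26669/6000 17219/3600
  9031/2160 63121/14400 9601/2160

Answer: 17569/3600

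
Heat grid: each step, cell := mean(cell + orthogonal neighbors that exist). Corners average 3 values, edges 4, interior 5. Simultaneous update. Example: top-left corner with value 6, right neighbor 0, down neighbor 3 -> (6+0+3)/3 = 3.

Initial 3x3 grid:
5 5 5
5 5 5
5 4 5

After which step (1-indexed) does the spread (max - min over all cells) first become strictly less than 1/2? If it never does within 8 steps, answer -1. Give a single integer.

Step 1: max=5, min=14/3, spread=1/3
  -> spread < 1/2 first at step 1
Step 2: max=5, min=1133/240, spread=67/240
Step 3: max=993/200, min=10363/2160, spread=1807/10800
Step 4: max=26639/5400, min=4162037/864000, spread=33401/288000
Step 5: max=2656609/540000, min=37650067/7776000, spread=3025513/38880000
Step 6: max=141244051/28800000, min=15087073133/3110400000, spread=53531/995328
Step 7: max=38088883949/7776000000, min=907087074151/186624000000, spread=450953/11943936
Step 8: max=4564591389481/933120000000, min=54478296439397/11197440000000, spread=3799043/143327232

Answer: 1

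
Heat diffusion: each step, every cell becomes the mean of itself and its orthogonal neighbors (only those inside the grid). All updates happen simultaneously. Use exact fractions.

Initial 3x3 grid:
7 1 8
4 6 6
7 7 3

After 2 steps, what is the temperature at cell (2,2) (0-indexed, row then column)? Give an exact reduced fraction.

Answer: 101/18

Derivation:
Step 1: cell (2,2) = 16/3
Step 2: cell (2,2) = 101/18
Full grid after step 2:
  31/6 193/40 65/12
  26/5 139/25 1253/240
  71/12 1313/240 101/18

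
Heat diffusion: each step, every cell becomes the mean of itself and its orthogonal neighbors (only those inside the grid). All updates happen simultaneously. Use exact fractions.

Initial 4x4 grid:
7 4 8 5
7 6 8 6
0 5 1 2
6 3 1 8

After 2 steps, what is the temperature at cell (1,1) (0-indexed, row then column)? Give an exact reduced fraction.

Step 1: cell (1,1) = 6
Step 2: cell (1,1) = 521/100
Full grid after step 2:
  23/4 49/8 739/120 107/18
  43/8 521/100 267/50 649/120
  31/8 413/100 197/50 497/120
  15/4 13/4 211/60 67/18

Answer: 521/100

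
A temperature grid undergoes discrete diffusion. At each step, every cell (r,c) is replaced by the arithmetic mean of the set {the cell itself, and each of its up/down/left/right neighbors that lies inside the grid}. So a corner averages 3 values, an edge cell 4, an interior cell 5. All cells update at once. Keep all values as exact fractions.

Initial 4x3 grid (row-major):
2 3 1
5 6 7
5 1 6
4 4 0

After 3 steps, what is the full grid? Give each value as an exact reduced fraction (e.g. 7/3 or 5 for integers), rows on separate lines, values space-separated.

After step 1:
  10/3 3 11/3
  9/2 22/5 5
  15/4 22/5 7/2
  13/3 9/4 10/3
After step 2:
  65/18 18/5 35/9
  959/240 213/50 497/120
  1019/240 183/50 487/120
  31/9 859/240 109/36
After step 3:
  8069/2160 96/25 4187/1080
  29003/7200 7863/2000 7357/1800
  27623/7200 5941/1500 13399/3600
  4057/1080 49361/14400 7679/2160

Answer: 8069/2160 96/25 4187/1080
29003/7200 7863/2000 7357/1800
27623/7200 5941/1500 13399/3600
4057/1080 49361/14400 7679/2160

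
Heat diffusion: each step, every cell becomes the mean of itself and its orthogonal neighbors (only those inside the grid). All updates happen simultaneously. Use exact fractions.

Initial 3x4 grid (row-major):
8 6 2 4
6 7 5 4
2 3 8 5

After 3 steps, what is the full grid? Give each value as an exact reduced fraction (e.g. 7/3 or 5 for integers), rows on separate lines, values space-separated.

After step 1:
  20/3 23/4 17/4 10/3
  23/4 27/5 26/5 9/2
  11/3 5 21/4 17/3
After step 2:
  109/18 331/60 139/30 145/36
  1289/240 271/50 123/25 187/40
  173/36 1159/240 1267/240 185/36
After step 3:
  12199/2160 19463/3600 4297/900 4801/1080
  77947/14400 7817/1500 9971/2000 11257/2400
  2701/540 36601/7200 36301/7200 10867/2160

Answer: 12199/2160 19463/3600 4297/900 4801/1080
77947/14400 7817/1500 9971/2000 11257/2400
2701/540 36601/7200 36301/7200 10867/2160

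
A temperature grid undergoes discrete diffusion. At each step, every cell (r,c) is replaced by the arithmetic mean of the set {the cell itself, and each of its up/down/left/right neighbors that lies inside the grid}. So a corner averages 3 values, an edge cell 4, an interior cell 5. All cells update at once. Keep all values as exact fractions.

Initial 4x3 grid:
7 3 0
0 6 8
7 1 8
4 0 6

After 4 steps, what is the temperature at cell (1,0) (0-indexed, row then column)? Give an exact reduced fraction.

Step 1: cell (1,0) = 5
Step 2: cell (1,0) = 56/15
Step 3: cell (1,0) = 589/144
Step 4: cell (1,0) = 21197/5400
Full grid after step 4:
  13051/3240 19559/4800 56309/12960
  21197/5400 51019/12000 188501/43200
  5311/1350 293429/72000 192977/43200
  19349/5184 700693/172800 22067/5184

Answer: 21197/5400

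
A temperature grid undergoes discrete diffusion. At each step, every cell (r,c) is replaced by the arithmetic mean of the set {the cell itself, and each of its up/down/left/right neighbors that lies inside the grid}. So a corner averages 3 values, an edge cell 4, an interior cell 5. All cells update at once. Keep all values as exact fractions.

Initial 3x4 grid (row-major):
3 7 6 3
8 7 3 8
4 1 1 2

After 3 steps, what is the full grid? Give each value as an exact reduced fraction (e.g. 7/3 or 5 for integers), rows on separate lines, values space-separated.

After step 1:
  6 23/4 19/4 17/3
  11/2 26/5 5 4
  13/3 13/4 7/4 11/3
After step 2:
  23/4 217/40 127/24 173/36
  631/120 247/50 207/50 55/12
  157/36 109/30 41/12 113/36
After step 3:
  493/90 3211/600 1106/225 1057/216
  36557/7200 7019/1500 13423/3000 15001/3600
  4771/1080 3679/900 806/225 401/108

Answer: 493/90 3211/600 1106/225 1057/216
36557/7200 7019/1500 13423/3000 15001/3600
4771/1080 3679/900 806/225 401/108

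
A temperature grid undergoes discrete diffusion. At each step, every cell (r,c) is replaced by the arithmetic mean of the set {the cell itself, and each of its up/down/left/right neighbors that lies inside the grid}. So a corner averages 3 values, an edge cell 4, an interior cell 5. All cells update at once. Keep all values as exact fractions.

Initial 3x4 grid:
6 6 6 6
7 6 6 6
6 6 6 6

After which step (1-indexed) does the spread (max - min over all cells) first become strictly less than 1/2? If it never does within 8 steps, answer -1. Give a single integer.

Step 1: max=19/3, min=6, spread=1/3
  -> spread < 1/2 first at step 1
Step 2: max=1507/240, min=6, spread=67/240
Step 3: max=13397/2160, min=6, spread=437/2160
Step 4: max=5341531/864000, min=6009/1000, spread=29951/172800
Step 5: max=47871821/7776000, min=20329/3375, spread=206761/1555200
Step 6: max=19118595571/3110400000, min=32565671/5400000, spread=14430763/124416000
Step 7: max=1144851741689/186624000000, min=2609652727/432000000, spread=139854109/1492992000
Step 8: max=68607111890251/11197440000000, min=235131228977/38880000000, spread=7114543559/89579520000

Answer: 1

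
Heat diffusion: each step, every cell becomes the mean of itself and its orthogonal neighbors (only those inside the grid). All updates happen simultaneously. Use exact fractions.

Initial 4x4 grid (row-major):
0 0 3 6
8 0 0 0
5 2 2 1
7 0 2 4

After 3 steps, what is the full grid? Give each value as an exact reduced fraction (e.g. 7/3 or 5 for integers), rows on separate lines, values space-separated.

After step 1:
  8/3 3/4 9/4 3
  13/4 2 1 7/4
  11/2 9/5 7/5 7/4
  4 11/4 2 7/3
After step 2:
  20/9 23/12 7/4 7/3
  161/48 44/25 42/25 15/8
  291/80 269/100 159/100 217/120
  49/12 211/80 509/240 73/36
After step 3:
  1079/432 1721/900 48/25 143/72
  19753/7200 13681/6000 1731/1000 2309/1200
  2753/800 2463/1000 11867/6000 6571/3600
  1243/360 6919/2400 15077/7200 4289/2160

Answer: 1079/432 1721/900 48/25 143/72
19753/7200 13681/6000 1731/1000 2309/1200
2753/800 2463/1000 11867/6000 6571/3600
1243/360 6919/2400 15077/7200 4289/2160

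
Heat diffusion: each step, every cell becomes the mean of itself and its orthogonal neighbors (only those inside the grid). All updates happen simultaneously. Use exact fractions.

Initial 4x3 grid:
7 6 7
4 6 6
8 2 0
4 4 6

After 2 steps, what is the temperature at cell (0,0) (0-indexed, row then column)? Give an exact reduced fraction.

Step 1: cell (0,0) = 17/3
Step 2: cell (0,0) = 221/36
Full grid after step 2:
  221/36 233/40 211/36
  1273/240 263/50 1163/240
  241/48 104/25 187/48
  83/18 25/6 65/18

Answer: 221/36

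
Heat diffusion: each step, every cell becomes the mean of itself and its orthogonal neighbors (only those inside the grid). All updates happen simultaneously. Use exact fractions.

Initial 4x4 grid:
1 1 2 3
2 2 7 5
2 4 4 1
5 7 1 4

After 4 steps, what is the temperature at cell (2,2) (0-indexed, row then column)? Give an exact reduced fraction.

Answer: 210133/60000

Derivation:
Step 1: cell (2,2) = 17/5
Step 2: cell (2,2) = 187/50
Step 3: cell (2,2) = 7011/2000
Step 4: cell (2,2) = 210133/60000
Full grid after step 4:
  30409/12960 4561/1728 666173/216000 216791/64800
  58841/21600 533651/180000 118381/36000 92911/27000
  358793/108000 617137/180000 210133/60000 5153/1500
  238039/64800 801451/216000 255689/72000 74539/21600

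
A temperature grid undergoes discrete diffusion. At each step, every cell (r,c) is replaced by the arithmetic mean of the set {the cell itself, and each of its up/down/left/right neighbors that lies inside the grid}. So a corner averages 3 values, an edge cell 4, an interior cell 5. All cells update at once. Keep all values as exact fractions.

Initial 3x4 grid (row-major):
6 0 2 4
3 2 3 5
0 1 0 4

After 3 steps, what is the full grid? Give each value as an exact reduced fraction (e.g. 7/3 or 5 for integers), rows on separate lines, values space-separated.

After step 1:
  3 5/2 9/4 11/3
  11/4 9/5 12/5 4
  4/3 3/4 2 3
After step 2:
  11/4 191/80 649/240 119/36
  533/240 51/25 249/100 49/15
  29/18 353/240 163/80 3
After step 3:
  883/360 5929/2400 19597/7200 6679/2160
  31039/14400 12731/6000 7523/3000 1357/450
  1909/1080 12887/7200 5399/2400 1993/720

Answer: 883/360 5929/2400 19597/7200 6679/2160
31039/14400 12731/6000 7523/3000 1357/450
1909/1080 12887/7200 5399/2400 1993/720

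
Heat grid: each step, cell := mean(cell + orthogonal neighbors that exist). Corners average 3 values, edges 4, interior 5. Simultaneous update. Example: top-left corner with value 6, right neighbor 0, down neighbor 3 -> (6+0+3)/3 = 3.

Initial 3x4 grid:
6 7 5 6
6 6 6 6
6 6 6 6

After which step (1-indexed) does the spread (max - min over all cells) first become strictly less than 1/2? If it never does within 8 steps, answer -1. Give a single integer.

Answer: 2

Derivation:
Step 1: max=19/3, min=17/3, spread=2/3
Step 2: max=92/15, min=88/15, spread=4/15
  -> spread < 1/2 first at step 2
Step 3: max=827/135, min=793/135, spread=34/135
Step 4: max=65641/10800, min=63959/10800, spread=841/5400
Step 5: max=73697/12150, min=72103/12150, spread=797/6075
Step 6: max=47042393/7776000, min=46269607/7776000, spread=386393/3888000
Step 7: max=422716223/69984000, min=417091777/69984000, spread=2812223/34992000
Step 8: max=33779237629/5598720000, min=33405402371/5598720000, spread=186917629/2799360000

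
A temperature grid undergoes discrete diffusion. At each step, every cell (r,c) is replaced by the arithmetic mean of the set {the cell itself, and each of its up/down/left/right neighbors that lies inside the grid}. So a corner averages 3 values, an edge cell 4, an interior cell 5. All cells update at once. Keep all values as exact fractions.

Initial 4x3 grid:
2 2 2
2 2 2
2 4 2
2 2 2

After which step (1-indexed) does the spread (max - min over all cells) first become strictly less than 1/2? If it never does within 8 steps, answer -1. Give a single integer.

Answer: 2

Derivation:
Step 1: max=5/2, min=2, spread=1/2
Step 2: max=123/50, min=2, spread=23/50
  -> spread < 1/2 first at step 2
Step 3: max=5611/2400, min=413/200, spread=131/480
Step 4: max=49751/21600, min=7591/3600, spread=841/4320
Step 5: max=19822051/8640000, min=1533373/720000, spread=56863/345600
Step 6: max=177054341/77760000, min=13949543/6480000, spread=386393/3110400
Step 7: max=70601723131/31104000000, min=5604358813/2592000000, spread=26795339/248832000
Step 8: max=4216295714129/1866240000000, min=338126149667/155520000000, spread=254051069/2985984000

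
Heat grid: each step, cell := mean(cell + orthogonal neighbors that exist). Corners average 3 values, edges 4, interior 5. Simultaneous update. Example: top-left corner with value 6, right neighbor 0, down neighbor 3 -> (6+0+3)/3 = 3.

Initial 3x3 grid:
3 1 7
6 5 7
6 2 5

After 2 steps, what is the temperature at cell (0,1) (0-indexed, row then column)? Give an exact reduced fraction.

Answer: 62/15

Derivation:
Step 1: cell (0,1) = 4
Step 2: cell (0,1) = 62/15
Full grid after step 2:
  37/9 62/15 5
  43/10 237/50 149/30
  85/18 541/120 91/18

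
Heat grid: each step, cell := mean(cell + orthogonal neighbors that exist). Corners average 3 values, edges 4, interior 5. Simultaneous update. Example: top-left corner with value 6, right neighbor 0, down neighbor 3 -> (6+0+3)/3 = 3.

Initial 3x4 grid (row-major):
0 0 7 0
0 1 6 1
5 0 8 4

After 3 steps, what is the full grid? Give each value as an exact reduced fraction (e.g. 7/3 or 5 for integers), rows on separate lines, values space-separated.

Answer: 953/720 1027/480 3953/1440 1729/540
2567/1440 2753/1200 337/100 1091/320
2207/1080 133/45 2549/720 8411/2160

Derivation:
After step 1:
  0 2 13/4 8/3
  3/2 7/5 23/5 11/4
  5/3 7/2 9/2 13/3
After step 2:
  7/6 133/80 751/240 26/9
  137/120 13/5 33/10 287/80
  20/9 83/30 127/30 139/36
After step 3:
  953/720 1027/480 3953/1440 1729/540
  2567/1440 2753/1200 337/100 1091/320
  2207/1080 133/45 2549/720 8411/2160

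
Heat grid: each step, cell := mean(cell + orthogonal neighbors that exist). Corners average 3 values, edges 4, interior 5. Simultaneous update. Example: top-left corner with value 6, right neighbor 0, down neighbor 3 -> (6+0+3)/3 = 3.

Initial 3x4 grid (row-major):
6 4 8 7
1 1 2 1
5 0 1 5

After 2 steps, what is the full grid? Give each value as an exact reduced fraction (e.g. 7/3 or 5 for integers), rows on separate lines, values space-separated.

After step 1:
  11/3 19/4 21/4 16/3
  13/4 8/5 13/5 15/4
  2 7/4 2 7/3
After step 2:
  35/9 229/60 269/60 43/9
  631/240 279/100 76/25 841/240
  7/3 147/80 521/240 97/36

Answer: 35/9 229/60 269/60 43/9
631/240 279/100 76/25 841/240
7/3 147/80 521/240 97/36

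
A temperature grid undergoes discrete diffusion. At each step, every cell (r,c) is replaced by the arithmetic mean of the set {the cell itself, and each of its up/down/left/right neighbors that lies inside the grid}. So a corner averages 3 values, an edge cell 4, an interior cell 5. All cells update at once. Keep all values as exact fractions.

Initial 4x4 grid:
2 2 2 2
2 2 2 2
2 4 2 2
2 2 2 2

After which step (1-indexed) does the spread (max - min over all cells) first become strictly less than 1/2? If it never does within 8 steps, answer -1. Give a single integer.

Step 1: max=5/2, min=2, spread=1/2
Step 2: max=61/25, min=2, spread=11/25
  -> spread < 1/2 first at step 2
Step 3: max=2767/1200, min=2, spread=367/1200
Step 4: max=12371/5400, min=613/300, spread=1337/5400
Step 5: max=365669/162000, min=18469/9000, spread=33227/162000
Step 6: max=10934327/4860000, min=112049/54000, spread=849917/4860000
Step 7: max=325314347/145800000, min=1688533/810000, spread=21378407/145800000
Step 8: max=9714462371/4374000000, min=509688343/243000000, spread=540072197/4374000000

Answer: 2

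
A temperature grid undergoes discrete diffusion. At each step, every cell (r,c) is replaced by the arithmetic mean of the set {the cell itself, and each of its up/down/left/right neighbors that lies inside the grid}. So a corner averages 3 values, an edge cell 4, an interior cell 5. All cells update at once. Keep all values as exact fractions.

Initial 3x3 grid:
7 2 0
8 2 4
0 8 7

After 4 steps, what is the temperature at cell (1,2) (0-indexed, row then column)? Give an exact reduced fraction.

Answer: 3531527/864000

Derivation:
Step 1: cell (1,2) = 13/4
Step 2: cell (1,2) = 983/240
Step 3: cell (1,2) = 54841/14400
Step 4: cell (1,2) = 3531527/864000
Full grid after step 4:
  134039/32400 3433777/864000 2468/675
  1303009/288000 749837/180000 3531527/864000
  300803/64800 4000027/864000 280853/64800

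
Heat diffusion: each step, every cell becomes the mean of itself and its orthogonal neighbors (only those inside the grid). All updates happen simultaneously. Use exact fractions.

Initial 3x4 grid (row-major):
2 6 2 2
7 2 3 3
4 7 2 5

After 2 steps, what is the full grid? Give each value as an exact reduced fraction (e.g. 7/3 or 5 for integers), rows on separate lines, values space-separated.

Answer: 47/12 65/16 659/240 53/18
79/16 179/50 363/100 679/240
9/2 19/4 103/30 65/18

Derivation:
After step 1:
  5 3 13/4 7/3
  15/4 5 12/5 13/4
  6 15/4 17/4 10/3
After step 2:
  47/12 65/16 659/240 53/18
  79/16 179/50 363/100 679/240
  9/2 19/4 103/30 65/18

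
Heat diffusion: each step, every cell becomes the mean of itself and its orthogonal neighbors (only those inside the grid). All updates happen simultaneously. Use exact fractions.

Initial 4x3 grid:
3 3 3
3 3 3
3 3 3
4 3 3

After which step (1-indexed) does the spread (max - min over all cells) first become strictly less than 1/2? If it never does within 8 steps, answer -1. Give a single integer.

Step 1: max=10/3, min=3, spread=1/3
  -> spread < 1/2 first at step 1
Step 2: max=59/18, min=3, spread=5/18
Step 3: max=689/216, min=3, spread=41/216
Step 4: max=81977/25920, min=3, spread=4217/25920
Step 5: max=4874749/1555200, min=21679/7200, spread=38417/311040
Step 6: max=291136211/93312000, min=434597/144000, spread=1903471/18662400
Step 7: max=17397149089/5598720000, min=13075759/4320000, spread=18038617/223948800
Step 8: max=1041037782851/335923200000, min=1179326759/388800000, spread=883978523/13436928000

Answer: 1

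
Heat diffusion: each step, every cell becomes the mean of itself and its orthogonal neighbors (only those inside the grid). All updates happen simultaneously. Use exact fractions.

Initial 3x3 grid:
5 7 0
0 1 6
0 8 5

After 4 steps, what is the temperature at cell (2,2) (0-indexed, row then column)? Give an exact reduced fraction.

Step 1: cell (2,2) = 19/3
Step 2: cell (2,2) = 77/18
Step 3: cell (2,2) = 4687/1080
Step 4: cell (2,2) = 253799/64800
Full grid after step 4:
  139391/43200 3144791/864000 486823/129600
  1446833/432000 1262917/360000 864979/216000
  105737/32400 539861/144000 253799/64800

Answer: 253799/64800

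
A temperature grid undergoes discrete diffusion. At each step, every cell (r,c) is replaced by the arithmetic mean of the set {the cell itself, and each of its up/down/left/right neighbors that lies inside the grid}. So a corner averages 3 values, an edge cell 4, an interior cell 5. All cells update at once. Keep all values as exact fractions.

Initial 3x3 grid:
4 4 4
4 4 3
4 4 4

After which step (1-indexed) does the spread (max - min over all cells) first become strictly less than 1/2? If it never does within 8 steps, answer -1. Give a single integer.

Answer: 1

Derivation:
Step 1: max=4, min=11/3, spread=1/3
  -> spread < 1/2 first at step 1
Step 2: max=4, min=893/240, spread=67/240
Step 3: max=793/200, min=8203/2160, spread=1807/10800
Step 4: max=21239/5400, min=3298037/864000, spread=33401/288000
Step 5: max=2116609/540000, min=29874067/7776000, spread=3025513/38880000
Step 6: max=112444051/28800000, min=11976673133/3110400000, spread=53531/995328
Step 7: max=30312883949/7776000000, min=720463074151/186624000000, spread=450953/11943936
Step 8: max=3631471389481/933120000000, min=43280856439397/11197440000000, spread=3799043/143327232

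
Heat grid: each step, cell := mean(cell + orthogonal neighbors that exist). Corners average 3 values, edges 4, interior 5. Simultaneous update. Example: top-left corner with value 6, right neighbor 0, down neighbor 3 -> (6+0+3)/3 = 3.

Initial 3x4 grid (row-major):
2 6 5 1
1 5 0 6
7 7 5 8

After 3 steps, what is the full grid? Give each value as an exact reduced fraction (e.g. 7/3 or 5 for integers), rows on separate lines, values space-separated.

Answer: 299/80 157/40 451/120 2899/720
4081/960 333/80 5347/1200 2467/576
3301/720 197/40 869/180 10787/2160

Derivation:
After step 1:
  3 9/2 3 4
  15/4 19/5 21/5 15/4
  5 6 5 19/3
After step 2:
  15/4 143/40 157/40 43/12
  311/80 89/20 79/20 1097/240
  59/12 99/20 323/60 181/36
After step 3:
  299/80 157/40 451/120 2899/720
  4081/960 333/80 5347/1200 2467/576
  3301/720 197/40 869/180 10787/2160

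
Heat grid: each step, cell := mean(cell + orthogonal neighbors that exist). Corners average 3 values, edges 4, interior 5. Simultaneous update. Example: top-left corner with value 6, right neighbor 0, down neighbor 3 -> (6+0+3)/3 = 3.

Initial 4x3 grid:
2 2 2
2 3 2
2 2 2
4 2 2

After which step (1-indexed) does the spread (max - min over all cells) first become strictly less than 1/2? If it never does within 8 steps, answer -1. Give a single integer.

Step 1: max=8/3, min=2, spread=2/3
Step 2: max=23/9, min=169/80, spread=319/720
  -> spread < 1/2 first at step 2
Step 3: max=5257/2160, min=767/360, spread=131/432
Step 4: max=38551/16200, min=92951/43200, spread=5911/25920
Step 5: max=9106181/3888000, min=5598979/2592000, spread=56617/311040
Step 6: max=540372829/233280000, min=338183861/155520000, spread=2647763/18662400
Step 7: max=32176491311/13996800000, min=20393857999/9331200000, spread=25371269/223948800
Step 8: max=1919473973749/839808000000, min=1229349142541/559872000000, spread=1207204159/13436928000

Answer: 2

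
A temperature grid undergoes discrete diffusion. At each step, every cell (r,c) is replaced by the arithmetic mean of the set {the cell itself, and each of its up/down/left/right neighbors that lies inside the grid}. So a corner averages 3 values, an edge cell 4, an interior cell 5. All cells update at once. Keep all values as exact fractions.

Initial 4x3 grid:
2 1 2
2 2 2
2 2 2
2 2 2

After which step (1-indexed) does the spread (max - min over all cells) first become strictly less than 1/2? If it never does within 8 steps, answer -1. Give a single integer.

Answer: 1

Derivation:
Step 1: max=2, min=5/3, spread=1/3
  -> spread < 1/2 first at step 1
Step 2: max=2, min=413/240, spread=67/240
Step 3: max=2, min=3883/2160, spread=437/2160
Step 4: max=1991/1000, min=1570469/864000, spread=29951/172800
Step 5: max=6671/3375, min=14336179/7776000, spread=206761/1555200
Step 6: max=10634329/5400000, min=5764604429/3110400000, spread=14430763/124416000
Step 7: max=846347273/432000000, min=348140258311/186624000000, spread=139854109/1492992000
Step 8: max=75908771023/38880000000, min=20972408109749/11197440000000, spread=7114543559/89579520000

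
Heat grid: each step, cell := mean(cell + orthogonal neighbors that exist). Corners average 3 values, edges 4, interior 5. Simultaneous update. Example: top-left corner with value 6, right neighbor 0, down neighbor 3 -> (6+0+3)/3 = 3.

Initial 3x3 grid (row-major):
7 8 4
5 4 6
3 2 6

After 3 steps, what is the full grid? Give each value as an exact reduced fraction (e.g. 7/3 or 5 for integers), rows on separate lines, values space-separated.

Answer: 1189/216 15847/2880 797/144
4669/960 5999/1200 3613/720
941/216 4189/960 1991/432

Derivation:
After step 1:
  20/3 23/4 6
  19/4 5 5
  10/3 15/4 14/3
After step 2:
  103/18 281/48 67/12
  79/16 97/20 31/6
  71/18 67/16 161/36
After step 3:
  1189/216 15847/2880 797/144
  4669/960 5999/1200 3613/720
  941/216 4189/960 1991/432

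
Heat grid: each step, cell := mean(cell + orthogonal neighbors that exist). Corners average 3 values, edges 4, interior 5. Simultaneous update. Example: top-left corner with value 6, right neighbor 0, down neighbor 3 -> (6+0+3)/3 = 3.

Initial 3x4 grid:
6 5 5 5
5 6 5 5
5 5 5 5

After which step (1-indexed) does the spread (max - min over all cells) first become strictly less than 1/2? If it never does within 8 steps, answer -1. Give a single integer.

Answer: 2

Derivation:
Step 1: max=11/2, min=5, spread=1/2
Step 2: max=49/9, min=5, spread=4/9
  -> spread < 1/2 first at step 2
Step 3: max=38309/7200, min=2013/400, spread=83/288
Step 4: max=344369/64800, min=36391/7200, spread=337/1296
Step 5: max=20500021/3888000, min=2439551/480000, spread=7396579/38880000
Step 6: max=1226702039/233280000, min=66023273/12960000, spread=61253/373248
Step 7: max=73333541401/13996800000, min=3974278057/777600000, spread=14372291/111974400
Step 8: max=4390774572059/839808000000, min=238915492163/46656000000, spread=144473141/1343692800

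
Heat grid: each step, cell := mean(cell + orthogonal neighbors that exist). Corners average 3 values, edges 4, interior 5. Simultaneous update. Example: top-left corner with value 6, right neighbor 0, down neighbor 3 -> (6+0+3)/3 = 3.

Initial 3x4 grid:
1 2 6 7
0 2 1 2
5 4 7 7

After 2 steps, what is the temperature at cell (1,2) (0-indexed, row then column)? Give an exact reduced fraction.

Step 1: cell (1,2) = 18/5
Step 2: cell (1,2) = 92/25
Full grid after step 2:
  23/12 191/80 307/80 53/12
  39/20 293/100 92/25 1091/240
  19/6 281/80 1091/240 43/9

Answer: 92/25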